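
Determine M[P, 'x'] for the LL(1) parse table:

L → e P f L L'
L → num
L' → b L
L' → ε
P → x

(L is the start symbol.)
To find M[P, 'x'], we find productions for P where 'x' is in the predict set (PREDICT(N → α) = (FIRST(α) \ {ε}) ∪ (FOLLOW(N) if α ⇒* ε)).

P → x: PREDICT = { 'x' }
  'x' is in predict set, so this production goes in M[P, 'x']

M[P, 'x'] = P → x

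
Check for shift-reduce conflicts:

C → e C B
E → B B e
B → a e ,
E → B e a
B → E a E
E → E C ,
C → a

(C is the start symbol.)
A shift-reduce conflict occurs when an LR(0) state has both:
  - a complete (reduce) item [A → α .] (dot at the end), and
  - a shift item [B → β . c γ] (dot before a terminal).

Augment with C' → C and build the canonical LR(0) collection (I0 = CLOSURE({[C' → . C]}), then GOTO on every symbol after a dot until no new states appear). It has 19 states:
  I0: { [C → . a], [C → . e C B], [C' → . C] }  — shift
  I1: { [C' → C .] }  — accept
  I2: { [C → a .] }  — reduce
  I3: { [C → . a], [C → . e C B], [C → e . C B] }  — shift
  I4: { [B → . E a E], [B → . a e ,], [C → e C . B], [E → . B B e], [E → . B e a], [E → . E C ,] }  — shift
  I5: { [B → . E a E], [B → . a e ,], [C → e C B .], [E → . B B e], [E → . B e a], [E → . E C ,], [E → B . B e], [E → B . e a] }  — shift, reduce
  I6: { [B → E . a E], [C → . a], [C → . e C B], [E → E . C ,] }  — shift
  I7: { [B → a . e ,] }  — shift
  I8: { [B → a e . ,] }  — shift
  I9: { [B → a e , .] }  — reduce
  I10: { [E → E C . ,] }  — shift
  I11: { [B → . E a E], [B → . a e ,], [B → E a . E], [C → a .], [E → . B B e], [E → . B e a], [E → . E C ,] }  — shift, reduce
  I12: { [B → . E a E], [B → . a e ,], [E → . B B e], [E → . B e a], [E → . E C ,], [E → B . B e], [E → B . e a] }  — shift
  I13: { [B → E . a E], [B → E a E .], [C → . a], [C → . e C B], [E → E . C ,] }  — shift, reduce
  I14: { [B → . E a E], [B → . a e ,], [E → . B B e], [E → . B e a], [E → . E C ,], [E → B . B e], [E → B . e a], [E → B B . e] }  — shift
  I15: { [E → B e . a] }  — shift
  I16: { [E → B e a .] }  — reduce
  I17: { [E → B B e .], [E → B e . a] }  — shift, reduce
  I18: { [E → E C , .] }  — reduce

I5 contains reduce item [C → e C B .] and shift items [B → . a e ,], [E → B . e a] — shift-reduce conflict.
I11 contains reduce item [C → a .] and shift item [B → . a e ,] — shift-reduce conflict.
I13 contains reduce item [B → E a E .] and shift items [B → E . a E], [C → . a], [C → . e C B] — shift-reduce conflict.
I17 contains reduce item [E → B B e .] and shift item [E → B e . a] — shift-reduce conflict.

Answer: Yes — I5: [C → e C B .] vs [B → . a e ,]; I11: [C → a .] vs [B → . a e ,]; I13: [B → E a E .] vs [B → E . a E]; I17: [E → B B e .] vs [E → B e . a]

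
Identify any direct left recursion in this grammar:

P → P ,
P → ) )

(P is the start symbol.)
Yes, P is left-recursive

Direct left recursion occurs when N → N α for some non-terminal N (the right-hand side begins with the left-hand side itself).

P → P ,: LEFT RECURSIVE (starts with P)
P → ) ): starts with ')'

The grammar has direct left recursion on: P.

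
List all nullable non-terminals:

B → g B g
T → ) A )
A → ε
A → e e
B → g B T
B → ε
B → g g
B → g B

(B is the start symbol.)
A non-terminal is nullable if it can derive ε (the empty string): either it has an ε-production, or it has a production whose right-hand side consists entirely of nullable non-terminals.

ε-productions: A → ε, B → ε
So A, B are immediately nullable.
No further non-terminal can be added: every production for the remaining non-terminals contains a terminal or a non-nullable non-terminal.
Nullable = { 'A', 'B' }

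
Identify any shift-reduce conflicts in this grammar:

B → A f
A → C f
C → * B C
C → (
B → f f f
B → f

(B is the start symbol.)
A shift-reduce conflict occurs when an LR(0) state has both:
  - a complete (reduce) item [A → α .] (dot at the end), and
  - a shift item [B → β . c γ] (dot before a terminal).

Augment with B' → B and build the canonical LR(0) collection (I0 = CLOSURE({[B' → . B]}), then GOTO on every symbol after a dot until no new states appear). It has 13 states:
  I0: { [A → . C f], [B → . A f], [B → . f f f], [B → . f], [B' → . B], [C → . (], [C → . * B C] }  — shift
  I1: { [C → ( .] }  — reduce
  I2: { [A → . C f], [B → . A f], [B → . f f f], [B → . f], [C → * . B C], [C → . (], [C → . * B C] }  — shift
  I3: { [B → A . f] }  — shift
  I4: { [B' → B .] }  — accept
  I5: { [A → C . f] }  — shift
  I6: { [B → f . f f], [B → f .] }  — shift, reduce
  I7: { [B → f f . f] }  — shift
  I8: { [B → f f f .] }  — reduce
  I9: { [A → C f .] }  — reduce
  I10: { [B → A f .] }  — reduce
  I11: { [C → * B . C], [C → . (], [C → . * B C] }  — shift
  I12: { [C → * B C .] }  — reduce

I6 contains reduce item [B → f .] and shift item [B → f . f f] — shift-reduce conflict.

Answer: Yes — I6: [B → f .] vs [B → f . f f]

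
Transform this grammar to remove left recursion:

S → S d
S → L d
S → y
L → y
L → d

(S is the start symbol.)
S → L d S'
S → y S'
S' → d S'
S' → ε
L → y
L → d

S is directly left-recursive. The standard transformation for
  A → A α₁ | ... | A α_m | β₁ | ... | β_n
is
  A  → β₁ A' | ... | β_n A'
  A' → α₁ A' | ... | α_m A' | ε

S → L d becomes S → L d S'
S → y becomes S → y S'
S → S d becomes S' → d S'
Add S' → ε

Productions for other non-terminals are unchanged:
  L → y
  L → d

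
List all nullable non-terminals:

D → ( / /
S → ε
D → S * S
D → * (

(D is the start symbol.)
{ 'S' }

A non-terminal is nullable if it can derive ε (the empty string): either it has an ε-production, or it has a production whose right-hand side consists entirely of nullable non-terminals.

ε-productions: S → ε
So S is immediately nullable.
No further non-terminal can be added: every production for the remaining non-terminals contains a terminal or a non-nullable non-terminal.
Nullable = { 'S' }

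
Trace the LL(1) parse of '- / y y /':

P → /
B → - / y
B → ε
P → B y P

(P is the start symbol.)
LL(1) parsing maintains a stack (initially the start symbol over $) and the input. At each step: if the stack top is a terminal, match it against the current input token; if it is a non-terminal N, replace it with the RHS of M[N, lookahead] (the unique production whose predict set contains the lookahead).

Stack is shown with the top on the left.

Stack        Input        Action
--------------------------------
P $          - / y y / $  output P → B y P
B y P $      - / y y / $  output B → - / y
- / y y P $  - / y y / $  match '-'
/ y y P $    / y y / $    match '/'
y y P $      y y / $      match 'y'
y P $        y / $        match 'y'
P $          / $          output P → /
/ $          / $          match '/'
$            $            accept

The string is accepted.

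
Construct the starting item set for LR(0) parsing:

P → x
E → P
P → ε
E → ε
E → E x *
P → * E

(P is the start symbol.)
{ [P → . * E], [P → . x], [P → .], [P' → . P] }

First, augment the grammar with P' → P
I₀ = CLOSURE({ [P' → . P] }):
  [P' → . P] has the dot before P: add [P → . x], [P → .], [P → . * E]
No further items can be added.

I₀ = { [P → . * E], [P → . x], [P → .], [P' → . P] }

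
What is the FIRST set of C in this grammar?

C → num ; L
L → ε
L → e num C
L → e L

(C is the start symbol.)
{ 'num' }

From C → num ; L:
  - num is a terminal: add 'num' and stop

Collecting: FIRST(C) = { 'num' }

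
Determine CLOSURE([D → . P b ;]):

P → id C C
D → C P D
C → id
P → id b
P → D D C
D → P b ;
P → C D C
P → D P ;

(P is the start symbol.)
Start with: [D → . P b ;]
  [D → . P b ;] has the dot before P: add [P → . id C C], [P → . id b], [P → . D D C], [P → . C D C], [P → . D P ;]
  [P → . D D C] has the dot before D: add [D → . C P D]
  [P → . C D C] has the dot before C: add [C → . id]
No further items can be added.

CLOSURE = { [C → . id], [D → . C P D], [D → . P b ;], [P → . C D C], [P → . D D C], [P → . D P ;], [P → . id C C], [P → . id b] }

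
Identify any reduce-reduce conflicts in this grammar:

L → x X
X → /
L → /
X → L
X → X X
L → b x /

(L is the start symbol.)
Augment with L' → L and build the canonical LR(0) collection (I0 = CLOSURE({[L' → . L]}), then GOTO on every symbol after a dot until no new states appear). It has 11 states:
  I0: { [L → . /], [L → . b x /], [L → . x X], [L' → . L] }  — shift
  I1: { [L → / .] }  — reduce
  I2: { [L' → L .] }  — accept
  I3: { [L → b . x /] }  — shift
  I4: { [L → . /], [L → . b x /], [L → . x X], [L → x . X], [X → . /], [X → . L], [X → . X X] }  — shift
  I5: { [L → / .], [X → / .] }  — 2 reduces
  I6: { [X → L .] }  — reduce
  I7: { [L → . /], [L → . b x /], [L → . x X], [L → x X .], [X → . /], [X → . L], [X → . X X], [X → X . X] }  — shift, reduce
  I8: { [L → . /], [L → . b x /], [L → . x X], [X → . /], [X → . L], [X → . X X], [X → X . X], [X → X X .] }  — shift, reduce
  I9: { [L → b x . /] }  — shift
  I10: { [L → b x / .] }  — reduce

I5 contains complete items [L → / .], [X → / .] — reduce-reduce conflict.

Answer: Yes — I5: [L → / .] vs [X → / .]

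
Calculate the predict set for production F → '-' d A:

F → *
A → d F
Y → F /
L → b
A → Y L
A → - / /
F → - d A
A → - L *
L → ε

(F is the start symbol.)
{ '-' }

PREDICT(F → '-' d A) = (FIRST(RHS) \ {ε}) ∪ (FOLLOW(F) if ε ∈ FIRST(RHS), i.e. RHS ⇒* ε)
FIRST('-' d A) = { '-' }
ε ∉ FIRST('-' d A), so FOLLOW(F) is not added.
PREDICT(F → '-' d A) = { '-' }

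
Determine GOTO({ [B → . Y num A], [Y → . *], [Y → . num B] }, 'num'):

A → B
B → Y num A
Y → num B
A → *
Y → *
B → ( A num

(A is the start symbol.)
{ [B → . ( A num], [B → . Y num A], [Y → . *], [Y → . num B], [Y → num . B] }

GOTO(I, 'num') = CLOSURE({ [A → αX.β] : [A → α.Xβ] ∈ I, X = 'num' })

Items with dot before 'num', with the dot advanced:
  [Y → . num B] → [Y → num . B]
Closure of the advanced items:
  [Y → num . B] has the dot before B: add [B → . Y num A], [B → . ( A num]
  [B → . Y num A] has the dot before Y: add [Y → . num B], [Y → . *]

GOTO = { [B → . ( A num], [B → . Y num A], [Y → . *], [Y → . num B], [Y → num . B] }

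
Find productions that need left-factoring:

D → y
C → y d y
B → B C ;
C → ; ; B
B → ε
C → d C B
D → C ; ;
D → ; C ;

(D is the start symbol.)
No, left-factoring is not needed

Left-factoring is needed when two productions for the same non-terminal
share a common prefix on the right-hand side.

Productions for D:
  D → y
  D → C ; ;
  D → ; C ;
Productions for C:
  C → y d y
  C → ; ; B
  C → d C B
Productions for B:
  B → B C ;
  B → ε

No common prefixes found.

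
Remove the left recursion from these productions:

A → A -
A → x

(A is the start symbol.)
A → x A'
A' → - A'
A' → ε

A is directly left-recursive. The standard transformation for
  A → A α₁ | ... | A α_m | β₁ | ... | β_n
is
  A  → β₁ A' | ... | β_n A'
  A' → α₁ A' | ... | α_m A' | ε

A → x becomes A → x A'
A → A - becomes A' → - A'
Add A' → ε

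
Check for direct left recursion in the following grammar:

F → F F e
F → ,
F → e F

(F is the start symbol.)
Yes, F is left-recursive

F → F F e: LEFT RECURSIVE (starts with F)
F → ,: starts with ','
F → e F: starts with e

The grammar has direct left recursion on: F.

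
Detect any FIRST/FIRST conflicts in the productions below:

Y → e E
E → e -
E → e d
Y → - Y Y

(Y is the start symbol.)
Productions for Y:
  Y → e E: FIRST = { 'e' }
  Y → - Y Y: FIRST = { '-' }
Productions for E:
  E → e -: FIRST = { 'e' }
  E → e d: FIRST = { 'e' }

Conflict for E: E → e - and E → e d
  Overlap: { 'e' }

Answer: Yes. E → e '-' / E → e d on { 'e' }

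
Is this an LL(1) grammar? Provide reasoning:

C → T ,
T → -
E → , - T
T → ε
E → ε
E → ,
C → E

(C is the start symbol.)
A grammar is LL(1) if for each non-terminal N with multiple productions, the predict sets of those productions are pairwise disjoint, where PREDICT(N → α) = (FIRST(α) \ {ε}) ∪ (FOLLOW(N) if α ⇒* ε).

Relevant sets:
  FIRST(T) = { '-', ε }
  FIRST(E) = { ',', ε }
  FOLLOW(C) = { $ }
  FOLLOW(T) = { $, ',' }
  FOLLOW(E) = { $ }

For C:
  PREDICT(C → T ',') = { ',', '-' }
  PREDICT(C → E) = { $, ',' }
For T:
  PREDICT(T → '-') = { '-' }
  PREDICT(T → ε) = { $, ',' }
For E:
  PREDICT(E → ',' '-' T) = { ',' }
  PREDICT(E → ε) = { $ }
  PREDICT(E → ',') = { ',' }

Conflict found: Predict set conflict for C: { ',' }
The grammar is NOT LL(1).

Answer: No. Predict set conflict for C: { ',' }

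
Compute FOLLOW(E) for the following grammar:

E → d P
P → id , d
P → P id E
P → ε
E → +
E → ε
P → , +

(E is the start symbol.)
{ $, 'id' }

E is the start symbol, so $ ∈ FOLLOW(E).
In P → P id E: E is at the end, add FOLLOW(P)

The FOLLOW sets referred to above (computed the same way, to a fixed point):
  FOLLOW(P) = { $, 'id' }

Taking the union: FOLLOW(E) = { $, 'id' }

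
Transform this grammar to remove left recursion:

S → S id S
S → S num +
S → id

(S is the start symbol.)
S is directly left-recursive. The standard transformation for
  A → A α₁ | ... | A α_m | β₁ | ... | β_n
is
  A  → β₁ A' | ... | β_n A'
  A' → α₁ A' | ... | α_m A' | ε

S → id becomes S → id S'
S → S id S becomes S' → id S S'
S → S num + becomes S' → num + S'
Add S' → ε

Resulting grammar:
S → id S'
S' → id S S'
S' → num + S'
S' → ε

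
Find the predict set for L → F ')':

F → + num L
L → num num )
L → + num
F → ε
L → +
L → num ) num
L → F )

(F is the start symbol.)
PREDICT(L → F ')') = (FIRST(RHS) \ {ε}) ∪ (FOLLOW(L) if ε ∈ FIRST(RHS), i.e. RHS ⇒* ε)
FIRST(F) = { '+', ε }
FIRST(F ')') = { ')', '+' }
ε ∉ FIRST(F ')'), so FOLLOW(L) is not added.
PREDICT(L → F ')') = { ')', '+' }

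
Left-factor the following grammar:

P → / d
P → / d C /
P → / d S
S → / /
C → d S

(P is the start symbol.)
P → / d P'
P' → ε
P' → C /
P' → S
S → / /
C → d S

Left-factoring transforms A → αβ₁ | αβ₂ into A → αA' and A' → β₁ | β₂
(α is the longest common prefix among the alternatives). Repeat until
no nonterminal has two alternatives with a common prefix.

Round 1: P has alternatives sharing prefix '/ d'. Introduce P': P → / d P'
  Add: P' → ε
  Add: P' → C /
  Add: P' → S

No remaining common prefixes — done.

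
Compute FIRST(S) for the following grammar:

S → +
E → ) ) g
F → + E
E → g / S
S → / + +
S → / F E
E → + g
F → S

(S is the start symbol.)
To compute FIRST(S), examine every production with S on the left-hand side, reading each right-hand side left to right until a non-nullable symbol is reached.

From S → +:
  - '+' is a terminal: add '+' and stop
From S → / + +:
  - '/' is a terminal: add '/' and stop
From S → / F E:
  - '/' is a terminal: add '/' and stop

Collecting: FIRST(S) = { '+', '/' }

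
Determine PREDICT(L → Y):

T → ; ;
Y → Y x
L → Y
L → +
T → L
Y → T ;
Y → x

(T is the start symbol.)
{ '+', ';', 'x' }

PREDICT(L → Y) = (FIRST(RHS) \ {ε}) ∪ (FOLLOW(L) if ε ∈ FIRST(RHS), i.e. RHS ⇒* ε)
FIRST(Y) = { '+', ';', 'x' }
FIRST(Y) = { '+', ';', 'x' }
ε ∉ FIRST(Y), so FOLLOW(L) is not added.
PREDICT(L → Y) = { '+', ';', 'x' }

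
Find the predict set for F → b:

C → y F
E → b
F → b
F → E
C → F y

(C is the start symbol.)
PREDICT(F → b) = (FIRST(RHS) \ {ε}) ∪ (FOLLOW(F) if ε ∈ FIRST(RHS), i.e. RHS ⇒* ε)
FIRST(b) = { 'b' }
ε ∉ FIRST(b), so FOLLOW(F) is not added.
PREDICT(F → b) = { 'b' }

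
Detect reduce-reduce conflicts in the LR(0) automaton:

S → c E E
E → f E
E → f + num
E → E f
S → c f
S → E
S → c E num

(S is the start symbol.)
No reduce-reduce conflicts

Augment with S' → S and build the canonical LR(0) collection (I0 = CLOSURE({[S' → . S]}), then GOTO on every symbol after a dot until no new states appear). It has 14 states:
  I0: { [E → . E f], [E → . f + num], [E → . f E], [S → . E], [S → . c E E], [S → . c E num], [S → . c f], [S' → . S] }  — shift
  I1: { [E → E . f], [S → E .] }  — shift, reduce
  I2: { [S' → S .] }  — accept
  I3: { [E → . E f], [E → . f + num], [E → . f E], [S → c . E E], [S → c . E num], [S → c . f] }  — shift
  I4: { [E → . E f], [E → . f + num], [E → . f E], [E → f . + num], [E → f . E] }  — shift
  I5: { [E → f + . num] }  — shift
  I6: { [E → E . f], [E → f E .] }  — shift, reduce
  I7: { [E → E f .] }  — reduce
  I8: { [E → f + num .] }  — reduce
  I9: { [E → . E f], [E → . f + num], [E → . f E], [E → E . f], [S → c E . E], [S → c E . num] }  — shift
  I10: { [E → . E f], [E → . f + num], [E → . f E], [E → f . + num], [E → f . E], [S → c f .] }  — shift, reduce
  I11: { [E → E . f], [S → c E E .] }  — shift, reduce
  I12: { [E → . E f], [E → . f + num], [E → . f E], [E → E f .], [E → f . + num], [E → f . E] }  — shift, reduce
  I13: { [S → c E num .] }  — reduce

No state contains more than one complete item.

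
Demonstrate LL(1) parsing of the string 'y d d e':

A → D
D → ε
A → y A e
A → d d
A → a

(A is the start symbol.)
LL(1) parsing maintains a stack (initially the start symbol over $) and the input. At each step: if the stack top is a terminal, match it against the current input token; if it is a non-terminal N, replace it with the RHS of M[N, lookahead] (the unique production whose predict set contains the lookahead).

Stack is shown with the top on the left.

Stack    Input      Action
--------------------------
A $      y d d e $  output A → y A e
y A e $  y d d e $  match 'y'
A e $    d d e $    output A → d d
d d e $  d d e $    match 'd'
d e $    d e $      match 'd'
e $      e $        match 'e'
$        $          accept

The string is accepted.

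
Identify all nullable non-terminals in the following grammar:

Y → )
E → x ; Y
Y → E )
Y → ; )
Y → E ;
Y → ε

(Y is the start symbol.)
{ 'Y' }

A non-terminal is nullable if it can derive ε (the empty string): either it has an ε-production, or it has a production whose right-hand side consists entirely of nullable non-terminals.

ε-productions: Y → ε
So Y is immediately nullable.
No further non-terminal can be added: every production for the remaining non-terminals contains a terminal or a non-nullable non-terminal.
Nullable = { 'Y' }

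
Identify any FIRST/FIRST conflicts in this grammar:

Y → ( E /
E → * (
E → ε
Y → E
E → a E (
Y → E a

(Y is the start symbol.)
A FIRST/FIRST conflict occurs when two productions N → α and N → β for the same non-terminal have FIRST(α) ∩ FIRST(β) ≠ ∅ (with ε ∈ FIRST of a nullable right-hand side, so two nullable alternatives also conflict).

FIRST sets of the non-terminals at (or reachable through a nullable prefix from) the front of some alternative:
  FIRST(E) = { '*', 'a', ε }

Productions for Y:
  Y → ( E /: FIRST = { '(' }
  Y → E: FIRST = { '*', 'a', ε }
  Y → E a: FIRST = { '*', 'a' }
Productions for E:
  E → * (: FIRST = { '*' }
  E → ε: FIRST = { ε }
  E → a E (: FIRST = { 'a' }

Conflict for Y: Y → E and Y → E a
  Overlap: { '*', 'a' }

Answer: Yes. Y → E / Y → E a on { '*', 'a' }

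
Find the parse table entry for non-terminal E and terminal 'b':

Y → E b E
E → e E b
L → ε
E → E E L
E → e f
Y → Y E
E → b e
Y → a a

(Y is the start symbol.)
To find M[E, 'b'], we find productions for E where 'b' is in the predict set (PREDICT(N → α) = (FIRST(α) \ {ε}) ∪ (FOLLOW(N) if α ⇒* ε)).

Relevant sets:
  FIRST(E) = { 'b', 'e' }

E → e E b: PREDICT = { 'e' }
E → E E L: PREDICT = { 'b', 'e' }
  'b' is in predict set, so this production goes in M[E, 'b']
E → e f: PREDICT = { 'e' }
E → b e: PREDICT = { 'b' }
  'b' is in predict set, so this production goes in M[E, 'b']

M[E, 'b'] = E → E E L, E → b e  (a multiply-defined cell — the grammar is not LL(1))

Answer: E → E E L, E → b e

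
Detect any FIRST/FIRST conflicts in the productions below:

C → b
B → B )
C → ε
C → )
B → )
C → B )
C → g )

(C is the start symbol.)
A FIRST/FIRST conflict occurs when two productions N → α and N → β for the same non-terminal have FIRST(α) ∩ FIRST(β) ≠ ∅ (with ε ∈ FIRST of a nullable right-hand side, so two nullable alternatives also conflict).

FIRST sets of the non-terminals at (or reachable through a nullable prefix from) the front of some alternative:
  FIRST(B) = { ')' }

Productions for C:
  C → b: FIRST = { 'b' }
  C → ε: FIRST = { ε }
  C → ): FIRST = { ')' }
  C → B ): FIRST = { ')' }
  C → g ): FIRST = { 'g' }
Productions for B:
  B → B ): FIRST = { ')' }
  B → ): FIRST = { ')' }

Conflict for C: C → ) and C → B )
  Overlap: { ')' }
Conflict for B: B → B ) and B → )
  Overlap: { ')' }

Answer: Yes. C → ')' / C → B ')' on { ')' }; B → B ')' / B → ')' on { ')' }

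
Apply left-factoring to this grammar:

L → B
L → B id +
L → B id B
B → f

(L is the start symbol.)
L → B L'
L' → ε
L' → id L''
L'' → +
L'' → B
B → f

Left-factoring transforms A → αβ₁ | αβ₂ into A → αA' and A' → β₁ | β₂
(α is the longest common prefix among the alternatives). Repeat until
no nonterminal has two alternatives with a common prefix.

Round 1: L has alternatives sharing prefix 'B'. Introduce L': L → B L'
  Add: L' → ε
  Add: L' → id +
  Add: L' → id B

Round 2: L' has alternatives sharing prefix 'id'. Introduce L'': L' → id L''
  Add: L'' → +
  Add: L'' → B

No remaining common prefixes — done.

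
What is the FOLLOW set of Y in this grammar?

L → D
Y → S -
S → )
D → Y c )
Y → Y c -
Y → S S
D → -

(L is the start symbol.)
{ 'c' }

To compute FOLLOW(Y), find every occurrence of Y on a right-hand side N → α Y β: add FIRST(β) \ {ε}, and if β is empty or nullable also add FOLLOW(N). Iterate to a fixed point.

In D → Y c ): Y is followed by c ')', add FIRST(c ')') \ {ε} = { 'c' }
In Y → Y c -: Y is followed by c '-', add FIRST(c '-') \ {ε} = { 'c' }

Taking the union: FOLLOW(Y) = { 'c' }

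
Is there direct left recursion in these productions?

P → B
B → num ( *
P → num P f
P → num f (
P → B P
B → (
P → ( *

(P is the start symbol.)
P → B: starts with B
B → num ( *: starts with num
P → num P f: starts with num
P → num f (: starts with num
P → B P: starts with B
B → (: starts with '('
P → ( *: starts with '('

No direct left recursion found.

Answer: No direct left recursion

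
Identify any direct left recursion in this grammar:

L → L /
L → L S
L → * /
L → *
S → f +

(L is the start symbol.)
Yes, L is left-recursive

Direct left recursion occurs when N → N α for some non-terminal N (the right-hand side begins with the left-hand side itself).

L → L /: LEFT RECURSIVE (starts with L)
L → L S: LEFT RECURSIVE (starts with L)
L → * /: starts with '*'
L → *: starts with '*'
S → f +: starts with f

The grammar has direct left recursion on: L.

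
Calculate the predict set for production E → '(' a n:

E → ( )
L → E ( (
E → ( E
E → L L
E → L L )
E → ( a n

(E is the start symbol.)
PREDICT(E → '(' a n) = (FIRST(RHS) \ {ε}) ∪ (FOLLOW(E) if ε ∈ FIRST(RHS), i.e. RHS ⇒* ε)
FIRST('(' a n) = { '(' }
ε ∉ FIRST('(' a n), so FOLLOW(E) is not added.
PREDICT(E → '(' a n) = { '(' }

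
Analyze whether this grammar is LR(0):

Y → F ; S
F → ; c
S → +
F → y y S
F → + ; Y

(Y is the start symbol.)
Augment with Y' → Y and build the canonical LR(0) collection (I0 = CLOSURE({[Y' → . Y]}), then GOTO on every symbol after a dot until no new states appear). It has 14 states:
  I0: { [F → . + ; Y], [F → . ; c], [F → . y y S], [Y → . F ; S], [Y' → . Y] }  — shift
  I1: { [F → + . ; Y] }  — shift
  I2: { [F → ; . c] }  — shift
  I3: { [Y → F . ; S] }  — shift
  I4: { [Y' → Y .] }  — accept
  I5: { [F → y . y S] }  — shift
  I6: { [F → y y . S], [S → . +] }  — shift
  I7: { [S → + .] }  — reduce
  I8: { [F → y y S .] }  — reduce
  I9: { [S → . +], [Y → F ; . S] }  — shift
  I10: { [Y → F ; S .] }  — reduce
  I11: { [F → ; c .] }  — reduce
  I12: { [F → + ; . Y], [F → . + ; Y], [F → . ; c], [F → . y y S], [Y → . F ; S] }  — shift
  I13: { [F → + ; Y .] }  — reduce

Every state is either a pure shift/goto state or contains exactly one complete item and nothing to shift — no conflicts. The grammar is LR(0).

Answer: Yes, the grammar is LR(0)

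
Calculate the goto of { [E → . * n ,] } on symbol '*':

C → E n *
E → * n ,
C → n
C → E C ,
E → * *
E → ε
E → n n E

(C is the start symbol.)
{ [E → * . n ,] }

GOTO(I, '*') = CLOSURE({ [A → αX.β] : [A → α.Xβ] ∈ I, X = '*' })

Items with dot before '*', with the dot advanced:
  [E → . * n ,] → [E → * . n ,]
Closure adds nothing (no advanced item has the dot before a non-terminal).

GOTO = { [E → * . n ,] }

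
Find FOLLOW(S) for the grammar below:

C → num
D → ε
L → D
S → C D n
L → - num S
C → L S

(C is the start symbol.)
To compute FOLLOW(S), find every occurrence of S on a right-hand side N → α S β: add FIRST(β) \ {ε}, and if β is empty or nullable also add FOLLOW(N). Iterate to a fixed point.

In L → - num S: S is at the end, add FOLLOW(L)
In C → L S: S is at the end, add FOLLOW(C)

The FOLLOW sets referred to above (computed the same way, to a fixed point):
  FOLLOW(L) = { '-', 'num' }
  FOLLOW(C) = { $, 'n' }

Taking the union: FOLLOW(S) = { $, '-', 'n', 'num' }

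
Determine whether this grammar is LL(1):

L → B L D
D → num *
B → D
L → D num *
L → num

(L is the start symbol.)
Relevant sets:
  FIRST(B) = { 'num' }
  FIRST(D) = { 'num' }

For L:
  PREDICT(L → B L D) = { 'num' }
  PREDICT(L → D num '*') = { 'num' }
  PREDICT(L → num) = { 'num' }
D, B have a single production, so nothing to check there.

Conflict found: Predict set conflict for L: { 'num' }
The grammar is NOT LL(1).

Answer: No. Predict set conflict for L: { 'num' }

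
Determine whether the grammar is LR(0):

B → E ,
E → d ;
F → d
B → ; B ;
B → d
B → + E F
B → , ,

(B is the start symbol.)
A grammar is LR(0) if no state in the canonical LR(0) collection has:
  - both a shift item (dot before a terminal) and a complete item (shift-reduce conflict), or
  - two or more complete items (reduce-reduce conflict; the accept item [B' → B .] counts as a complete item here).

Augment with B' → B and build the canonical LR(0) collection (I0 = CLOSURE({[B' → . B]}), then GOTO on every symbol after a dot until no new states appear). It has 16 states:
  I0: { [B → . + E F], [B → . , ,], [B → . ; B ;], [B → . E ,], [B → . d], [B' → . B], [E → . d ;] }  — shift
  I1: { [B → + . E F], [E → . d ;] }  — shift
  I2: { [B → , . ,] }  — shift
  I3: { [B → . + E F], [B → . , ,], [B → . ; B ;], [B → . E ,], [B → . d], [B → ; . B ;], [E → . d ;] }  — shift
  I4: { [B' → B .] }  — accept
  I5: { [B → E . ,] }  — shift
  I6: { [B → d .], [E → d . ;] }  — shift, reduce
  I7: { [E → d ; .] }  — reduce
  I8: { [B → E , .] }  — reduce
  I9: { [B → ; B . ;] }  — shift
  I10: { [B → ; B ; .] }  — reduce
  I11: { [B → , , .] }  — reduce
  I12: { [B → + E . F], [F → . d] }  — shift
  I13: { [E → d . ;] }  — shift
  I14: { [B → + E F .] }  — reduce
  I15: { [F → d .] }  — reduce

Conflict in state I6:
  Shift-reduce conflict between [B → d .] and [E → d . ;]
So the grammar is NOT LR(0).

Answer: No. Shift-reduce conflict between [B → d .] and [E → d . ;]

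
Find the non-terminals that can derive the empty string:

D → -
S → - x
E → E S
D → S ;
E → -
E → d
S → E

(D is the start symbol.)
There are no ε-productions, so no non-terminal can derive ε.
No non-terminals are nullable.

Answer: None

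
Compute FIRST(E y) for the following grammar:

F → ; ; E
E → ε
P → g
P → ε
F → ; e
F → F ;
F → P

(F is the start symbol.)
FIRST sets of the non-terminals involved (from the grammar, by fixed-point iteration):
  FIRST(E) = { ε }

To compute FIRST(E y), process the symbols left to right:
Symbol E is a non-terminal. Add FIRST(E) \ {ε} = { }
E is nullable (ε ∈ FIRST(E)), continue to the next symbol.
Symbol y is a terminal. Add 'y' and stop.
FIRST(E y) = { 'y' }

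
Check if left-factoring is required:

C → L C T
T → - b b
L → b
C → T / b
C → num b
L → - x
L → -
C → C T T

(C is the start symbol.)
Yes, L has productions with common prefix '-'

Left-factoring is needed when two productions for the same non-terminal
share a common prefix on the right-hand side.

Productions for C:
  C → L C T
  C → T / b
  C → num b
  C → C T T
Productions for L:
  L → b
  L → - x
  L → -

Found common prefix '-' in productions for L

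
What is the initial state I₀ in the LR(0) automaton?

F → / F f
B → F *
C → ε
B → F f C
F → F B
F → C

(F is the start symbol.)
First, augment the grammar with F' → F
I₀ = CLOSURE({ [F' → . F] }):
  [F' → . F] has the dot before F: add [F → . / F f], [F → . F B], [F → . C]
  [F → . C] has the dot before C: add [C → .]
No further items can be added.

I₀ = { [C → .], [F → . / F f], [F → . C], [F → . F B], [F' → . F] }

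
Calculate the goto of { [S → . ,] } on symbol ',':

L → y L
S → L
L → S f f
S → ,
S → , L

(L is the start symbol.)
GOTO(I, ',') = CLOSURE({ [A → αX.β] : [A → α.Xβ] ∈ I, X = ',' })

Items with dot before ',', with the dot advanced:
  [S → . ,] → [S → , .]
Closure adds nothing (no advanced item has the dot before a non-terminal).

GOTO = { [S → , .] }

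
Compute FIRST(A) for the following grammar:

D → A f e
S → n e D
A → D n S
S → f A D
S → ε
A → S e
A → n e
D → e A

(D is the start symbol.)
{ 'e', 'f', 'n' }

To compute FIRST(A), examine every production with A on the left-hand side, reading each right-hand side left to right until a non-nullable symbol is reached.

FIRST sets of the other non-terminals involved (by the same procedure, iterated to a fixed point):
  FIRST(D) = { 'e', 'f', 'n' }
  FIRST(S) = { 'f', 'n', ε }

From A → D n S:
  - D is a non-terminal: add FIRST(D) \ {ε} = { 'e', 'f', 'n' }
    D is not nullable, so stop
From A → S e:
  - S is a non-terminal: add FIRST(S) \ {ε} = { 'f', 'n' }
    S is nullable, so continue to the next symbol
  - e is a terminal: add 'e' and stop
From A → n e:
  - n is a terminal: add 'n' and stop

Collecting: FIRST(A) = { 'e', 'f', 'n' }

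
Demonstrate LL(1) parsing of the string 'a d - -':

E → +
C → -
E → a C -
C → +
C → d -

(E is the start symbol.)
Stack is shown with the top on the left.

Stack    Input      Action
--------------------------
E $      a d - - $  output E → a C -
a C - $  a d - - $  match 'a'
C - $    d - - $    output C → d -
d - - $  d - - $    match 'd'
- - $    - - $      match '-'
- $      - $        match '-'
$        $          accept

The string is accepted.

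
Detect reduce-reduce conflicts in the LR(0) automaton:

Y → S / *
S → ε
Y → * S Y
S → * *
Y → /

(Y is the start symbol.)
No reduce-reduce conflicts

Augment with Y' → Y and build the canonical LR(0) collection (I0 = CLOSURE({[Y' → . Y]}), then GOTO on every symbol after a dot until no new states appear). It has 11 states:
  I0: { [S → . * *], [S → .], [Y → . * S Y], [Y → . /], [Y → . S / *], [Y' → . Y] }  — shift, reduce
  I1: { [S → * . *], [S → . * *], [S → .], [Y → * . S Y] }  — shift, reduce
  I2: { [Y → / .] }  — reduce
  I3: { [Y → S . / *] }  — shift
  I4: { [Y' → Y .] }  — accept
  I5: { [Y → S / . *] }  — shift
  I6: { [Y → S / * .] }  — reduce
  I7: { [S → * * .], [S → * . *] }  — shift, reduce
  I8: { [S → . * *], [S → .], [Y → * S . Y], [Y → . * S Y], [Y → . /], [Y → . S / *] }  — shift, reduce
  I9: { [Y → * S Y .] }  — reduce
  I10: { [S → * * .] }  — reduce

No state contains more than one complete item.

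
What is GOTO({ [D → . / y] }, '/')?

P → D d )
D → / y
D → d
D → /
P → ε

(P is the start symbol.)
GOTO(I, '/') = CLOSURE({ [A → αX.β] : [A → α.Xβ] ∈ I, X = '/' })

Items with dot before '/', with the dot advanced:
  [D → . / y] → [D → / . y]
Closure adds nothing (no advanced item has the dot before a non-terminal).

GOTO = { [D → / . y] }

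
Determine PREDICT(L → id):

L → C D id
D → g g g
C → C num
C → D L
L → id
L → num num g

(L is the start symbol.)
PREDICT(L → id) = (FIRST(RHS) \ {ε}) ∪ (FOLLOW(L) if ε ∈ FIRST(RHS), i.e. RHS ⇒* ε)
FIRST(id) = { 'id' }
ε ∉ FIRST(id), so FOLLOW(L) is not added.
PREDICT(L → id) = { 'id' }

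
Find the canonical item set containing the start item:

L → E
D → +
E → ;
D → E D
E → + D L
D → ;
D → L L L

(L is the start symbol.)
First, augment the grammar with L' → L
I₀ = CLOSURE({ [L' → . L] }):
  [L' → . L] has the dot before L: add [L → . E]
  [L → . E] has the dot before E: add [E → . ;], [E → . + D L]
No further items can be added.

I₀ = { [E → . + D L], [E → . ;], [L → . E], [L' → . L] }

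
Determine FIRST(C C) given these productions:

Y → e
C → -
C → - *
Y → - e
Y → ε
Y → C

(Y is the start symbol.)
FIRST sets of the non-terminals involved (from the grammar, by fixed-point iteration):
  FIRST(C) = { '-' }

To compute FIRST(C C), process the symbols left to right:
Symbol C is a non-terminal. Add FIRST(C) \ {ε} = { '-' }
C is not nullable (ε ∉ FIRST(C)), so stop here.
FIRST(C C) = { '-' }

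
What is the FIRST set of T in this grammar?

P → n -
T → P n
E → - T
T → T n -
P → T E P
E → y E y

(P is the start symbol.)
FIRST sets of the other non-terminals involved (by the same procedure, iterated to a fixed point):
  FIRST(P) = { 'n' }

From T → P n:
  - P is a non-terminal: add FIRST(P) \ {ε} = { 'n' }
    P is not nullable, so stop
From T → T n -:
  - T is the symbol being defined: contributes nothing new
    T is not nullable, so stop

Collecting: FIRST(T) = { 'n' }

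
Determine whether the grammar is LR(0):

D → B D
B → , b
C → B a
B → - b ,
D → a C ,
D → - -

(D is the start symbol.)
Yes, the grammar is LR(0)

A grammar is LR(0) if no state in the canonical LR(0) collection has:
  - both a shift item (dot before a terminal) and a complete item (shift-reduce conflict), or
  - two or more complete items (reduce-reduce conflict; the accept item [D' → D .] counts as a complete item here).

Augment with D' → D and build the canonical LR(0) collection (I0 = CLOSURE({[D' → . D]}), then GOTO on every symbol after a dot until no new states appear). It has 16 states:
  I0: { [B → . , b], [B → . - b ,], [D → . - -], [D → . B D], [D → . a C ,], [D' → . D] }  — shift
  I1: { [B → , . b] }  — shift
  I2: { [B → - . b ,], [D → - . -] }  — shift
  I3: { [B → . , b], [B → . - b ,], [D → . - -], [D → . B D], [D → . a C ,], [D → B . D] }  — shift
  I4: { [D' → D .] }  — accept
  I5: { [B → . , b], [B → . - b ,], [C → . B a], [D → a . C ,] }  — shift
  I6: { [B → - . b ,] }  — shift
  I7: { [C → B . a] }  — shift
  I8: { [D → a C . ,] }  — shift
  I9: { [D → a C , .] }  — reduce
  I10: { [C → B a .] }  — reduce
  I11: { [B → - b . ,] }  — shift
  I12: { [B → - b , .] }  — reduce
  I13: { [D → B D .] }  — reduce
  I14: { [D → - - .] }  — reduce
  I15: { [B → , b .] }  — reduce

Every state is either a pure shift/goto state or contains exactly one complete item and nothing to shift — no conflicts. The grammar is LR(0).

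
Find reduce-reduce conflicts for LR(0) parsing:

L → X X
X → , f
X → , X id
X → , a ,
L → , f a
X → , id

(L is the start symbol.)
Augment with L' → L and build the canonical LR(0) collection (I0 = CLOSURE({[L' → . L]}), then GOTO on every symbol after a dot until no new states appear). It has 14 states:
  I0: { [L → . , f a], [L → . X X], [L' → . L], [X → . , X id], [X → . , a ,], [X → . , f], [X → . , id] }  — shift
  I1: { [L → , . f a], [X → , . X id], [X → , . a ,], [X → , . f], [X → , . id], [X → . , X id], [X → . , a ,], [X → . , f], [X → . , id] }  — shift
  I2: { [L' → L .] }  — accept
  I3: { [L → X . X], [X → . , X id], [X → . , a ,], [X → . , f], [X → . , id] }  — shift
  I4: { [X → , . X id], [X → , . a ,], [X → , . f], [X → , . id], [X → . , X id], [X → . , a ,], [X → . , f], [X → . , id] }  — shift
  I5: { [L → X X .] }  — reduce
  I6: { [X → , X . id] }  — shift
  I7: { [X → , a . ,] }  — shift
  I8: { [X → , f .] }  — reduce
  I9: { [X → , id .] }  — reduce
  I10: { [X → , a , .] }  — reduce
  I11: { [X → , X id .] }  — reduce
  I12: { [L → , f . a], [X → , f .] }  — shift, reduce
  I13: { [L → , f a .] }  — reduce

No state contains more than one complete item.

Answer: No reduce-reduce conflicts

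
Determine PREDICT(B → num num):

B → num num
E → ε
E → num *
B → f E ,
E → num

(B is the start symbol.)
{ 'num' }

PREDICT(B → num num) = (FIRST(RHS) \ {ε}) ∪ (FOLLOW(B) if ε ∈ FIRST(RHS), i.e. RHS ⇒* ε)
FIRST(num num) = { 'num' }
ε ∉ FIRST(num num), so FOLLOW(B) is not added.
PREDICT(B → num num) = { 'num' }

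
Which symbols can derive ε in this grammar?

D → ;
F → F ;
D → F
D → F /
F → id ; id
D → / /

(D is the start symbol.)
There are no ε-productions, so no non-terminal can derive ε.
No non-terminals are nullable.

Answer: None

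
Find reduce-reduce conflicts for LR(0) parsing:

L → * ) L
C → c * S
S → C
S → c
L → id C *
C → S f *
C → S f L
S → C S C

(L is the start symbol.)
Yes — I16: [S → C .] vs [S → C S C .]

Augment with L' → L and build the canonical LR(0) collection (I0 = CLOSURE({[L' → . L]}), then GOTO on every symbol after a dot until no new states appear). It has 18 states:
  I0: { [L → . * ) L], [L → . id C *], [L' → . L] }  — shift
  I1: { [L → * . ) L] }  — shift
  I2: { [L' → L .] }  — accept
  I3: { [C → . S f *], [C → . S f L], [C → . c * S], [L → id . C *], [S → . C S C], [S → . C], [S → . c] }  — shift
  I4: { [C → . S f *], [C → . S f L], [C → . c * S], [L → id C . *], [S → . C S C], [S → . C], [S → . c], [S → C . S C], [S → C .] }  — shift, reduce
  I5: { [C → S . f *], [C → S . f L] }  — shift
  I6: { [C → c . * S], [S → c .] }  — shift, reduce
  I7: { [C → . S f *], [C → . S f L], [C → . c * S], [C → c * . S], [S → . C S C], [S → . C], [S → . c] }  — shift
  I8: { [C → . S f *], [C → . S f L], [C → . c * S], [S → . C S C], [S → . C], [S → . c], [S → C . S C], [S → C .] }  — shift, reduce
  I9: { [C → S . f *], [C → S . f L], [C → c * S .] }  — shift, reduce
  I10: { [C → S f . *], [C → S f . L], [L → . * ) L], [L → . id C *] }  — shift
  I11: { [C → S f * .], [L → * . ) L] }  — shift, reduce
  I12: { [C → S f L .] }  — reduce
  I13: { [L → * ) . L], [L → . * ) L], [L → . id C *] }  — shift
  I14: { [L → * ) L .] }  — reduce
  I15: { [C → . S f *], [C → . S f L], [C → . c * S], [C → S . f *], [C → S . f L], [S → . C S C], [S → . C], [S → . c], [S → C S . C] }  — shift
  I16: { [C → . S f *], [C → . S f L], [C → . c * S], [S → . C S C], [S → . C], [S → . c], [S → C . S C], [S → C .], [S → C S C .] }  — shift, 2 reduces
  I17: { [L → id C * .] }  — reduce

I16 contains complete items [S → C .], [S → C S C .] — reduce-reduce conflict.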